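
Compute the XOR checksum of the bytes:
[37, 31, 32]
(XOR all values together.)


XOR chain: 37 ^ 31 ^ 32 = 26

26


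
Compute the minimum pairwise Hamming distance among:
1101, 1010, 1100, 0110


Comparing all pairs, minimum distance: 1
Can detect 0 errors, correct 0 errors

1


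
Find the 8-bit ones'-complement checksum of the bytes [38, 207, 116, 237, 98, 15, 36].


Sum = 747 mod 256 = 235
Complement = 20

20


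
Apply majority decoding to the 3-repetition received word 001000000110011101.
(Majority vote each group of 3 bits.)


Groups: 001, 000, 000, 110, 011, 101
Majority votes: 000111

000111


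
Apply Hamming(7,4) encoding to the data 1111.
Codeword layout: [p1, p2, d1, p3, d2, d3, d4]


Parity bits: p1=1, p2=1, p3=1

1111111


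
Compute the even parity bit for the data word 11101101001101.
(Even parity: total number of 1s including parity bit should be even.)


Number of 1s in data: 9
Parity bit: 1

1


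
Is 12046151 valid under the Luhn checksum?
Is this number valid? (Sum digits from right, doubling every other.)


Luhn sum = 14
14 mod 10 = 4

Invalid (Luhn sum mod 10 = 4)


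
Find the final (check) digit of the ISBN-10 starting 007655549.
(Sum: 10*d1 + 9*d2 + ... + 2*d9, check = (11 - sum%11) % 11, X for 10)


Weighted sum: 203
203 mod 11 = 5

Check digit: 6


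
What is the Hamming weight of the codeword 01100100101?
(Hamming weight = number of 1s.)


Counting 1s in 01100100101

5


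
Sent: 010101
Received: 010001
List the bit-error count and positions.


XOR: 000100

1 error(s) at position(s): 3


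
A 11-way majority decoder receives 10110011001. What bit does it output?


Ones: 6 out of 11
Threshold: 6

1 (6/11 voted 1)


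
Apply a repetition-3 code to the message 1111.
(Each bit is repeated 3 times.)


Each bit -> 3 copies

111111111111


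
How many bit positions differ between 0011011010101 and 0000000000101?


XOR: 0011011010000
Count of 1s: 5

5


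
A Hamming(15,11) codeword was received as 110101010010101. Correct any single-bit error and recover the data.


Syndrome = 0: no error detected

Data: 00100010101 (no errors)


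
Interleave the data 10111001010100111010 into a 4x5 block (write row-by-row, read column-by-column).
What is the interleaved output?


Matrix:
  10111
  00101
  01001
  11010
Read columns: 10010011110010011110

10010011110010011110


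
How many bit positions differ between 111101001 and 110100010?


XOR: 001001011
Count of 1s: 4

4


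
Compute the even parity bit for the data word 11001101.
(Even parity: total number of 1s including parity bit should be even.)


Number of 1s in data: 5
Parity bit: 1

1


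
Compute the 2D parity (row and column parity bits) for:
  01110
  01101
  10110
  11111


Row parities: 1111
Column parities: 01010

Row P: 1111, Col P: 01010, Corner: 0


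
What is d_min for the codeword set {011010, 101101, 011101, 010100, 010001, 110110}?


Comparing all pairs, minimum distance: 2
Can detect 1 errors, correct 0 errors

2


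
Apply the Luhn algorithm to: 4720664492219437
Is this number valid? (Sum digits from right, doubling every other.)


Luhn sum = 82
82 mod 10 = 2

Invalid (Luhn sum mod 10 = 2)


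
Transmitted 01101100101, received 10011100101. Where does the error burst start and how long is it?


XOR: 11110000000

Burst at position 0, length 4


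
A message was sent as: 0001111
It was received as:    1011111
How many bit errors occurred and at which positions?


XOR: 1010000

2 error(s) at position(s): 0, 2


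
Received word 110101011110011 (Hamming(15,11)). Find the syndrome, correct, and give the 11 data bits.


Syndrome = 0: no error detected

Data: 00101110011 (no errors)


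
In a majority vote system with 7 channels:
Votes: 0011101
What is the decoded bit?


Ones: 4 out of 7
Threshold: 4

1 (4/7 voted 1)


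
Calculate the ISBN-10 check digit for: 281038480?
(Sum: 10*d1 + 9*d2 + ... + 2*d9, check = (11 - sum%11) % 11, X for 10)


Weighted sum: 198
198 mod 11 = 0

Check digit: 0


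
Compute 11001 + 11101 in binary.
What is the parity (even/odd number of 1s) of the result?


11001 = 25
11101 = 29
Sum = 54 = 110110
1s count = 4

even parity (4 ones in 110110)


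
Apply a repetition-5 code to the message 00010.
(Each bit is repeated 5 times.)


Each bit -> 5 copies

0000000000000001111100000


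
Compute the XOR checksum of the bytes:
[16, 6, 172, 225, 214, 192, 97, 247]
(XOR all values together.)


XOR chain: 16 ^ 6 ^ 172 ^ 225 ^ 214 ^ 192 ^ 97 ^ 247 = 219

219


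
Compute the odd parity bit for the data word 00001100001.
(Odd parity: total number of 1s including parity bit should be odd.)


Number of 1s in data: 3
Parity bit: 0

0


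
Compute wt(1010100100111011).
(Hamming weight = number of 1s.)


Counting 1s in 1010100100111011

9


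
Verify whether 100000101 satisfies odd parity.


Number of 1s: 3

Yes, parity is correct (3 ones)


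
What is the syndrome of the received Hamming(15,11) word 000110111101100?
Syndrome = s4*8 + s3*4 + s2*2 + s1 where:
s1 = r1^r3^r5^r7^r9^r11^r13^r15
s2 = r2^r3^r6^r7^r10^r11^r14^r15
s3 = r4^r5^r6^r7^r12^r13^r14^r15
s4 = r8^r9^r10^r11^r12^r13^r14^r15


s1=0, s2=0, s3=1, s4=1

Syndrome = 12 (error at position 12)


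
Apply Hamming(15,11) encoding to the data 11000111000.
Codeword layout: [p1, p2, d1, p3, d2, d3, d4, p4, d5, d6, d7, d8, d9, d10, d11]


Parity bits: p1=1, p2=1, p3=0, p4=1

111010010111000


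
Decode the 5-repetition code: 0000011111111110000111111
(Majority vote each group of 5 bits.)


Groups: 00000, 11111, 11111, 00001, 11111
Majority votes: 01101

01101


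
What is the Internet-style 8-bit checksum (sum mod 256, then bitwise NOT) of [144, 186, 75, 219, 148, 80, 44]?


Sum = 896 mod 256 = 128
Complement = 127

127


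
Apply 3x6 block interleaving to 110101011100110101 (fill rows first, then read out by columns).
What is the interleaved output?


Matrix:
  110101
  011100
  110101
Read columns: 101111010111000101

101111010111000101


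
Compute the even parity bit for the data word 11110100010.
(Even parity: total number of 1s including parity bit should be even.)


Number of 1s in data: 6
Parity bit: 0

0


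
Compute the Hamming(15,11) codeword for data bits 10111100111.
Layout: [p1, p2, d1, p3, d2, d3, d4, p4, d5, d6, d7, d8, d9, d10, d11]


Parity bits: p1=1, p2=0, p3=1, p4=1

101101111100111


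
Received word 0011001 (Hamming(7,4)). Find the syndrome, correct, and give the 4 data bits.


Syndrome = 0: no error detected

Data: 1001 (no errors)


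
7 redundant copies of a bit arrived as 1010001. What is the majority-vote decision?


Ones: 3 out of 7
Threshold: 4

0 (3/7 voted 1)


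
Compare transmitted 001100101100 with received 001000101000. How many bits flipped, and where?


XOR: 000100000100

2 error(s) at position(s): 3, 9


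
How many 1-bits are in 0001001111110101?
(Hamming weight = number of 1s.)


Counting 1s in 0001001111110101

9


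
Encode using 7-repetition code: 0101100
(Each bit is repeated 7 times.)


Each bit -> 7 copies

0000000111111100000001111111111111100000000000000


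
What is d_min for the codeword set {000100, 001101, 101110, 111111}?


Comparing all pairs, minimum distance: 2
Can detect 1 errors, correct 0 errors

2


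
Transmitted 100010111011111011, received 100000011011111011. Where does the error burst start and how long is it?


XOR: 000010100000000000

Burst at position 4, length 3


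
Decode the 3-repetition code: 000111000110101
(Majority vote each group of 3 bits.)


Groups: 000, 111, 000, 110, 101
Majority votes: 01011

01011


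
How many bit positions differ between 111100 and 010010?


XOR: 101110
Count of 1s: 4

4


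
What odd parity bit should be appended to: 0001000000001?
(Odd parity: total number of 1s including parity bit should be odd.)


Number of 1s in data: 2
Parity bit: 1

1


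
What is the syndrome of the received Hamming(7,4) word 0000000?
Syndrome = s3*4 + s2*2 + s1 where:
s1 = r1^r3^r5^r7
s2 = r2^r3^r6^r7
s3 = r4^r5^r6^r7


s1=0, s2=0, s3=0

Syndrome = 0 (no error)


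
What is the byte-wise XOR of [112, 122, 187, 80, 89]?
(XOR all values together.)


XOR chain: 112 ^ 122 ^ 187 ^ 80 ^ 89 = 184

184


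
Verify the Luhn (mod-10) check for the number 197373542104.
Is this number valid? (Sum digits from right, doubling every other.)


Luhn sum = 41
41 mod 10 = 1

Invalid (Luhn sum mod 10 = 1)


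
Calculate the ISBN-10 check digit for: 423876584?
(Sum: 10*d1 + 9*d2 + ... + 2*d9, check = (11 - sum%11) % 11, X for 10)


Weighted sum: 262
262 mod 11 = 9

Check digit: 2


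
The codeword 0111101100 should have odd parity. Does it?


Number of 1s: 6

No, parity error (6 ones)


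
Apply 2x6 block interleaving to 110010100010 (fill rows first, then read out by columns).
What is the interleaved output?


Matrix:
  110010
  100010
Read columns: 111000001100

111000001100


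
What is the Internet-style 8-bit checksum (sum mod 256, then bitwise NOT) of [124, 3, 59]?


Sum = 186 mod 256 = 186
Complement = 69

69


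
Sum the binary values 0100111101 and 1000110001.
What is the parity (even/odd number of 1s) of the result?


0100111101 = 317
1000110001 = 561
Sum = 878 = 1101101110
1s count = 7

odd parity (7 ones in 1101101110)


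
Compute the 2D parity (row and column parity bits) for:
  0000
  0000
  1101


Row parities: 001
Column parities: 1101

Row P: 001, Col P: 1101, Corner: 1


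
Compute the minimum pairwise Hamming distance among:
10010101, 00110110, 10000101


Comparing all pairs, minimum distance: 1
Can detect 0 errors, correct 0 errors

1


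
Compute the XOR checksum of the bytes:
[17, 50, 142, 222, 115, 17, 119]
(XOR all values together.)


XOR chain: 17 ^ 50 ^ 142 ^ 222 ^ 115 ^ 17 ^ 119 = 102

102


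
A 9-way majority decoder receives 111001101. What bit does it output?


Ones: 6 out of 9
Threshold: 5

1 (6/9 voted 1)


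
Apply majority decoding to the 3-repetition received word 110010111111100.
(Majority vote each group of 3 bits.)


Groups: 110, 010, 111, 111, 100
Majority votes: 10110

10110


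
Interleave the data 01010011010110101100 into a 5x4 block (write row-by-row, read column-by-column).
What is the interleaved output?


Matrix:
  0101
  0011
  0101
  1010
  1100
Read columns: 00011101010101011100

00011101010101011100


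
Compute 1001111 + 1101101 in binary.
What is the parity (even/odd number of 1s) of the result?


1001111 = 79
1101101 = 109
Sum = 188 = 10111100
1s count = 5

odd parity (5 ones in 10111100)


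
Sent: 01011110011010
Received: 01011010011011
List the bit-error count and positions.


XOR: 00000100000001

2 error(s) at position(s): 5, 13


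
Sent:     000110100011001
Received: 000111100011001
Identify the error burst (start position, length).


XOR: 000001000000000

Burst at position 5, length 1


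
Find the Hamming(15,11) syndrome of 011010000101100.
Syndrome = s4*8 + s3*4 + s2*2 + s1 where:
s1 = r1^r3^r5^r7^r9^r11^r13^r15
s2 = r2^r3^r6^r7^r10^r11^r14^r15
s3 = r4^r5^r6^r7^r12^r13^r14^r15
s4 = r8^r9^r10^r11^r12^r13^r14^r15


s1=1, s2=1, s3=1, s4=1

Syndrome = 15 (error at position 15)


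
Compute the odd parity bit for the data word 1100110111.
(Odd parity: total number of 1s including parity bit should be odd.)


Number of 1s in data: 7
Parity bit: 0

0


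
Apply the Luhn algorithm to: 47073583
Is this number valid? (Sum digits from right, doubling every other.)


Luhn sum = 43
43 mod 10 = 3

Invalid (Luhn sum mod 10 = 3)


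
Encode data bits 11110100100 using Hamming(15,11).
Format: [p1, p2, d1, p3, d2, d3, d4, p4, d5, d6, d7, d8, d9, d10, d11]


Parity bits: p1=0, p2=0, p3=0, p4=0

001011100100100


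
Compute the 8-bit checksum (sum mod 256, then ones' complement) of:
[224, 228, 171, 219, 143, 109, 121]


Sum = 1215 mod 256 = 191
Complement = 64

64


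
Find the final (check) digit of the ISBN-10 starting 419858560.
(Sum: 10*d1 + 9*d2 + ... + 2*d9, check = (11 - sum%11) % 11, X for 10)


Weighted sum: 285
285 mod 11 = 10

Check digit: 1


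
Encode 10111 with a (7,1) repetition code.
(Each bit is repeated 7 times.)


Each bit -> 7 copies

11111110000000111111111111111111111


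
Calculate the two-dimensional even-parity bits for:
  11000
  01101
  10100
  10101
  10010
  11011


Row parities: 010100
Column parities: 11101

Row P: 010100, Col P: 11101, Corner: 0


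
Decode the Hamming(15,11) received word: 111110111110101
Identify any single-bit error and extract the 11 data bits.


Syndrome = 4: error at position 4

Data: 11011110101 (corrected bit 4)


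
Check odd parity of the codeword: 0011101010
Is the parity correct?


Number of 1s: 5

Yes, parity is correct (5 ones)


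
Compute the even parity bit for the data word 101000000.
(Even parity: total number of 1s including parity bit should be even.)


Number of 1s in data: 2
Parity bit: 0

0


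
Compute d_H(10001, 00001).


XOR: 10000
Count of 1s: 1

1


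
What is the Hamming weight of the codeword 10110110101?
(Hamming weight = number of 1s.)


Counting 1s in 10110110101

7


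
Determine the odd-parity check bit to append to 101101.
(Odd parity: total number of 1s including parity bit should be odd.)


Number of 1s in data: 4
Parity bit: 1

1


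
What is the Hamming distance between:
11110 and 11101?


XOR: 00011
Count of 1s: 2

2


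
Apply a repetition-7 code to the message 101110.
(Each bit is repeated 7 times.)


Each bit -> 7 copies

111111100000001111111111111111111110000000


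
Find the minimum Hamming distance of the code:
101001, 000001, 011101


Comparing all pairs, minimum distance: 2
Can detect 1 errors, correct 0 errors

2


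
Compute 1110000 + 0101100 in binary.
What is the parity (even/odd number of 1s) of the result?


1110000 = 112
0101100 = 44
Sum = 156 = 10011100
1s count = 4

even parity (4 ones in 10011100)


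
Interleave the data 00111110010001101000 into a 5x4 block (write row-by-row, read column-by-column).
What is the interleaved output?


Matrix:
  0011
  1110
  0100
  0110
  1000
Read columns: 01001011101101010000

01001011101101010000


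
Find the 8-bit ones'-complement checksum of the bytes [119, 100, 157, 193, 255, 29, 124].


Sum = 977 mod 256 = 209
Complement = 46

46


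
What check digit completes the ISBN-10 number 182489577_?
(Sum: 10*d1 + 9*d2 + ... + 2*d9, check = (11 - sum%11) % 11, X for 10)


Weighted sum: 274
274 mod 11 = 10

Check digit: 1


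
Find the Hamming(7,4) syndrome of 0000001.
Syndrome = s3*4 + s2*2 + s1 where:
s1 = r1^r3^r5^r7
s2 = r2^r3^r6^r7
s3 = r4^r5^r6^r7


s1=1, s2=1, s3=1

Syndrome = 7 (error at position 7)


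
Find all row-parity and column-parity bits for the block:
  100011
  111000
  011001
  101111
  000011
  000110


Row parities: 111100
Column parities: 101000

Row P: 111100, Col P: 101000, Corner: 0


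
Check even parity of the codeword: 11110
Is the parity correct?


Number of 1s: 4

Yes, parity is correct (4 ones)


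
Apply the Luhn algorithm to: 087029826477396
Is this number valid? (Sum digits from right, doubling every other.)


Luhn sum = 81
81 mod 10 = 1

Invalid (Luhn sum mod 10 = 1)


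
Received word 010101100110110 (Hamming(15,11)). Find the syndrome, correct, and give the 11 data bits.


Syndrome = 5: error at position 5

Data: 01110110110 (corrected bit 5)


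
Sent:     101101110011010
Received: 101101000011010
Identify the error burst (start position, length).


XOR: 000000110000000

Burst at position 6, length 2


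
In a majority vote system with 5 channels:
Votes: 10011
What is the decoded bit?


Ones: 3 out of 5
Threshold: 3

1 (3/5 voted 1)


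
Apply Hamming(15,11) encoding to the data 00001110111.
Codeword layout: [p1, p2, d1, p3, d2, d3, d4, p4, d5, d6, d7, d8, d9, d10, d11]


Parity bits: p1=0, p2=0, p3=1, p4=0

000100001110111


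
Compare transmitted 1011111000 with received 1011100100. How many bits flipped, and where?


XOR: 0000011100

3 error(s) at position(s): 5, 6, 7


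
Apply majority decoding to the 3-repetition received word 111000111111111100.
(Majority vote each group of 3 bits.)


Groups: 111, 000, 111, 111, 111, 100
Majority votes: 101110

101110


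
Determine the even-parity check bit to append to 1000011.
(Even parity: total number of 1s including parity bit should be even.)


Number of 1s in data: 3
Parity bit: 1

1


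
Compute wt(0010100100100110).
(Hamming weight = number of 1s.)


Counting 1s in 0010100100100110

6


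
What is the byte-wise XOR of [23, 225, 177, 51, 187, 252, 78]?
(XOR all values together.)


XOR chain: 23 ^ 225 ^ 177 ^ 51 ^ 187 ^ 252 ^ 78 = 125

125


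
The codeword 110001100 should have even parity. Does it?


Number of 1s: 4

Yes, parity is correct (4 ones)


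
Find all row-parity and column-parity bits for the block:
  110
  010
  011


Row parities: 010
Column parities: 111

Row P: 010, Col P: 111, Corner: 1


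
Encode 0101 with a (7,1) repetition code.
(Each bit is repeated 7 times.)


Each bit -> 7 copies

0000000111111100000001111111


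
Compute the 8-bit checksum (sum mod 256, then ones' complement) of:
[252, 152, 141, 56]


Sum = 601 mod 256 = 89
Complement = 166

166


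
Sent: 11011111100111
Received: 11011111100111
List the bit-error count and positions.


XOR: 00000000000000

0 errors (received matches sent)


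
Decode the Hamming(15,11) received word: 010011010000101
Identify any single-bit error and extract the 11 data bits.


Syndrome = 11: error at position 11

Data: 01100010101 (corrected bit 11)


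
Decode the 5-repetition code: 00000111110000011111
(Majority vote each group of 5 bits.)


Groups: 00000, 11111, 00000, 11111
Majority votes: 0101

0101


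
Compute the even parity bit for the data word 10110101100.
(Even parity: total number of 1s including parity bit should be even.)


Number of 1s in data: 6
Parity bit: 0

0


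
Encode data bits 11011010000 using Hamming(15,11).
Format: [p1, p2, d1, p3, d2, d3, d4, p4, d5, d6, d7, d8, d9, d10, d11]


Parity bits: p1=1, p2=1, p3=0, p4=0

111010101010000


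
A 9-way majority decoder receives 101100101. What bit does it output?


Ones: 5 out of 9
Threshold: 5

1 (5/9 voted 1)


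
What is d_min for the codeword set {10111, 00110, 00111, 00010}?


Comparing all pairs, minimum distance: 1
Can detect 0 errors, correct 0 errors

1


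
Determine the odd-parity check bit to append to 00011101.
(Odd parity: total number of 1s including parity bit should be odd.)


Number of 1s in data: 4
Parity bit: 1

1


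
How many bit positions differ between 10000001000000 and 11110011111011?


XOR: 01110010111011
Count of 1s: 9

9


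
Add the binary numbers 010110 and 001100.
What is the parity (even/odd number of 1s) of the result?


010110 = 22
001100 = 12
Sum = 34 = 100010
1s count = 2

even parity (2 ones in 100010)


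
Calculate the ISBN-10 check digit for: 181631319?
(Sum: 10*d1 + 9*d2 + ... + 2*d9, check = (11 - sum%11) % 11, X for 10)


Weighted sum: 188
188 mod 11 = 1

Check digit: X


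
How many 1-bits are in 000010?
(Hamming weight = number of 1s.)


Counting 1s in 000010

1


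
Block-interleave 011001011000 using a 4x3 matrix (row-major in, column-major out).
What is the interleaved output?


Matrix:
  011
  001
  011
  000
Read columns: 000010101110

000010101110


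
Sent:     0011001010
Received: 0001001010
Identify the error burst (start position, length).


XOR: 0010000000

Burst at position 2, length 1


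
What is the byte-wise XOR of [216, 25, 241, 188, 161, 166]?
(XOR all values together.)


XOR chain: 216 ^ 25 ^ 241 ^ 188 ^ 161 ^ 166 = 139

139


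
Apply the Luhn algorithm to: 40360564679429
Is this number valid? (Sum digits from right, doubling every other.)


Luhn sum = 68
68 mod 10 = 8

Invalid (Luhn sum mod 10 = 8)


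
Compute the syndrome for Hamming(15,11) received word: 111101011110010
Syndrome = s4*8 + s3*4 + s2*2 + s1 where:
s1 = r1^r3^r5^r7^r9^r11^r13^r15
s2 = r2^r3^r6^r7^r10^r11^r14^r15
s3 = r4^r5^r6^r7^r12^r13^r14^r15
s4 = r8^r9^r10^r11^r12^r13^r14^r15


s1=0, s2=0, s3=1, s4=1

Syndrome = 12 (error at position 12)


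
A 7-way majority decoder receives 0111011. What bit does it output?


Ones: 5 out of 7
Threshold: 4

1 (5/7 voted 1)


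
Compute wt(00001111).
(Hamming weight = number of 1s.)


Counting 1s in 00001111

4


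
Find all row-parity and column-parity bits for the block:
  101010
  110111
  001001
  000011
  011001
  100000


Row parities: 110011
Column parities: 101110

Row P: 110011, Col P: 101110, Corner: 0


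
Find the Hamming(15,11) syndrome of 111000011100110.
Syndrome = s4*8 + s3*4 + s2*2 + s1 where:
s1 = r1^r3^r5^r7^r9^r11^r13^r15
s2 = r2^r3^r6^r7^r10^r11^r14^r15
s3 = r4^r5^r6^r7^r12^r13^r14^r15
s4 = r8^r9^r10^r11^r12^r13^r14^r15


s1=0, s2=0, s3=0, s4=1

Syndrome = 8 (error at position 8)


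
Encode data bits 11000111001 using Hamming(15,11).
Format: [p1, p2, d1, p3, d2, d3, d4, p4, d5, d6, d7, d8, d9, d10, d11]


Parity bits: p1=0, p2=0, p3=1, p4=0

001110000111001


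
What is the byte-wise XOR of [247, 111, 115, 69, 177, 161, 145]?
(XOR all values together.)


XOR chain: 247 ^ 111 ^ 115 ^ 69 ^ 177 ^ 161 ^ 145 = 47

47


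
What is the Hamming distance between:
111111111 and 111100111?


XOR: 000011000
Count of 1s: 2

2


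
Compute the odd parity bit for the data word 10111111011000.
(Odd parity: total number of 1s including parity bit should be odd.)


Number of 1s in data: 9
Parity bit: 0

0


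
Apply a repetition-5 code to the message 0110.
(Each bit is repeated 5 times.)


Each bit -> 5 copies

00000111111111100000


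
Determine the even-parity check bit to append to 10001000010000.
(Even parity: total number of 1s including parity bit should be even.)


Number of 1s in data: 3
Parity bit: 1

1


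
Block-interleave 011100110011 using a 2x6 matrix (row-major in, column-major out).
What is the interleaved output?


Matrix:
  011100
  110011
Read columns: 011110100101

011110100101


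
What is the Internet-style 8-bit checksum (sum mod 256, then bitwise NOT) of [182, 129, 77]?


Sum = 388 mod 256 = 132
Complement = 123

123


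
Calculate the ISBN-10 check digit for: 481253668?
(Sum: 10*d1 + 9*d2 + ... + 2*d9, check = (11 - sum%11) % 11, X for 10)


Weighted sum: 237
237 mod 11 = 6

Check digit: 5


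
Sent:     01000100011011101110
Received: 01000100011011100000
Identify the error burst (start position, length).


XOR: 00000000000000001110

Burst at position 16, length 3


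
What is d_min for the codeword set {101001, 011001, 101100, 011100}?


Comparing all pairs, minimum distance: 2
Can detect 1 errors, correct 0 errors

2


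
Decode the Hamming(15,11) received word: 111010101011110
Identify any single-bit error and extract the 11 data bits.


Syndrome = 15: error at position 15

Data: 11011011111 (corrected bit 15)


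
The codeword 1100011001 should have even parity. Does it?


Number of 1s: 5

No, parity error (5 ones)


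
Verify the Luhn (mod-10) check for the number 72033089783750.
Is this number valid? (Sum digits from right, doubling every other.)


Luhn sum = 59
59 mod 10 = 9

Invalid (Luhn sum mod 10 = 9)


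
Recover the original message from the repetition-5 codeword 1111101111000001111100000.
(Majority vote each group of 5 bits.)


Groups: 11111, 01111, 00000, 11111, 00000
Majority votes: 11010

11010


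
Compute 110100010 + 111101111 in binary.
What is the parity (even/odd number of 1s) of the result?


110100010 = 418
111101111 = 495
Sum = 913 = 1110010001
1s count = 5

odd parity (5 ones in 1110010001)


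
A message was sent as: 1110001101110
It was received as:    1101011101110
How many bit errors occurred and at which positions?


XOR: 0011010000000

3 error(s) at position(s): 2, 3, 5


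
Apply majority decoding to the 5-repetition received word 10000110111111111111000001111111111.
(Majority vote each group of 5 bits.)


Groups: 10000, 11011, 11111, 11111, 00000, 11111, 11111
Majority votes: 0111011

0111011


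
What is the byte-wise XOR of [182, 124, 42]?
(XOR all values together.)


XOR chain: 182 ^ 124 ^ 42 = 224

224


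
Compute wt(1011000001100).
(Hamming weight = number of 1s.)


Counting 1s in 1011000001100

5


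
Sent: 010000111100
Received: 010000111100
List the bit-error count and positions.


XOR: 000000000000

0 errors (received matches sent)


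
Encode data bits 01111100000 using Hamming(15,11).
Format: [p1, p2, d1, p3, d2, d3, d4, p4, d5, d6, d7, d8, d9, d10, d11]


Parity bits: p1=1, p2=1, p3=1, p4=0

110111101100000


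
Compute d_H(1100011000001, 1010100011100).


XOR: 0110111011101
Count of 1s: 9

9


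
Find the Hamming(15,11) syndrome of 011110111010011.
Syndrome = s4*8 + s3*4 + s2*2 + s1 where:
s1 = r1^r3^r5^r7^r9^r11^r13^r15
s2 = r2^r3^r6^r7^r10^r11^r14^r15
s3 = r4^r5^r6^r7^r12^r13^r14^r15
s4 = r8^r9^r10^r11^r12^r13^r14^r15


s1=0, s2=0, s3=1, s4=1

Syndrome = 12 (error at position 12)


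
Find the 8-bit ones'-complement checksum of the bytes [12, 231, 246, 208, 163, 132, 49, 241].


Sum = 1282 mod 256 = 2
Complement = 253

253


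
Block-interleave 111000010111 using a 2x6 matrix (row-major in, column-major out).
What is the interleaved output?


Matrix:
  111000
  010111
Read columns: 101110010101

101110010101


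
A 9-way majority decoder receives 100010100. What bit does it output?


Ones: 3 out of 9
Threshold: 5

0 (3/9 voted 1)


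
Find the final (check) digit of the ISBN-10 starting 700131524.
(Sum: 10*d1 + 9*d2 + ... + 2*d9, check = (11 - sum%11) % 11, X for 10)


Weighted sum: 134
134 mod 11 = 2

Check digit: 9


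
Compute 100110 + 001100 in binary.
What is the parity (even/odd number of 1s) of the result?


100110 = 38
001100 = 12
Sum = 50 = 110010
1s count = 3

odd parity (3 ones in 110010)


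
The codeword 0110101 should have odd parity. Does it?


Number of 1s: 4

No, parity error (4 ones)


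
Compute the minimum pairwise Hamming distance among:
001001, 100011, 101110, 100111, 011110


Comparing all pairs, minimum distance: 1
Can detect 0 errors, correct 0 errors

1


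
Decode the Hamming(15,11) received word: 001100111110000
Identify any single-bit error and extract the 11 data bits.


Syndrome = 0: no error detected

Data: 10011110000 (no errors)


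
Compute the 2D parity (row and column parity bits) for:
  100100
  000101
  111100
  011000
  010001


Row parities: 00000
Column parities: 010100

Row P: 00000, Col P: 010100, Corner: 0


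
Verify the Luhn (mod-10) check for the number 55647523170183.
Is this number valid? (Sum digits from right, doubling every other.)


Luhn sum = 50
50 mod 10 = 0

Valid (Luhn sum mod 10 = 0)


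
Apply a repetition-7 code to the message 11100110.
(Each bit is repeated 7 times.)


Each bit -> 7 copies

11111111111111111111100000000000000111111111111110000000


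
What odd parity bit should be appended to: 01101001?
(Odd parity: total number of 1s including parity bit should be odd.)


Number of 1s in data: 4
Parity bit: 1

1


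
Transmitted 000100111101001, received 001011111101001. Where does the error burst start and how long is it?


XOR: 001111000000000

Burst at position 2, length 4


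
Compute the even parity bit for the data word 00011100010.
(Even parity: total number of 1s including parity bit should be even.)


Number of 1s in data: 4
Parity bit: 0

0


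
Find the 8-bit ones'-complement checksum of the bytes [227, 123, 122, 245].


Sum = 717 mod 256 = 205
Complement = 50

50


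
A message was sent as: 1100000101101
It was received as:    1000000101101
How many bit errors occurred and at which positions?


XOR: 0100000000000

1 error(s) at position(s): 1


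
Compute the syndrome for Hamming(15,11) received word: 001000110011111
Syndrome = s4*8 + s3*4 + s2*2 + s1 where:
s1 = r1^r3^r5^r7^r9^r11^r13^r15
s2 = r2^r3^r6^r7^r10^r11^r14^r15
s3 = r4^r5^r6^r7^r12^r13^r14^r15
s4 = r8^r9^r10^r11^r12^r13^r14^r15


s1=1, s2=1, s3=1, s4=0

Syndrome = 7 (error at position 7)


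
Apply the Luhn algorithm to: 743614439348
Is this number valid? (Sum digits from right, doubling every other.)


Luhn sum = 66
66 mod 10 = 6

Invalid (Luhn sum mod 10 = 6)


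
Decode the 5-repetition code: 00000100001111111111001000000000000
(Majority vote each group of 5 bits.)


Groups: 00000, 10000, 11111, 11111, 00100, 00000, 00000
Majority votes: 0011000

0011000


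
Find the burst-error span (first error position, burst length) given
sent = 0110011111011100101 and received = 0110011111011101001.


XOR: 0000000000000001100

Burst at position 15, length 2


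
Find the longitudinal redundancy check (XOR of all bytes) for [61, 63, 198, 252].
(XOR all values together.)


XOR chain: 61 ^ 63 ^ 198 ^ 252 = 56

56


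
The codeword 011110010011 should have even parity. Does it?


Number of 1s: 7

No, parity error (7 ones)


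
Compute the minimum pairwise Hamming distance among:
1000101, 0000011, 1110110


Comparing all pairs, minimum distance: 3
Can detect 2 errors, correct 1 errors

3


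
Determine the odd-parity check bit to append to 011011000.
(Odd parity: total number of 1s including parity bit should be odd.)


Number of 1s in data: 4
Parity bit: 1

1


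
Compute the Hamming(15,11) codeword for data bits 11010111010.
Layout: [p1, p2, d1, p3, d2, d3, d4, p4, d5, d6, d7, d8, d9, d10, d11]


Parity bits: p1=0, p2=1, p3=0, p4=0

011010100111010


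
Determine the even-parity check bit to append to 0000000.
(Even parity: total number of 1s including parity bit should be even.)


Number of 1s in data: 0
Parity bit: 0

0


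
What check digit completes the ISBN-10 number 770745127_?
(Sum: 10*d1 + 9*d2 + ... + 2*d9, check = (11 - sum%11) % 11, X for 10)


Weighted sum: 255
255 mod 11 = 2

Check digit: 9


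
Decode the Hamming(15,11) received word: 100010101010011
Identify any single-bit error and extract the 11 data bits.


Syndrome = 0: no error detected

Data: 01011010011 (no errors)


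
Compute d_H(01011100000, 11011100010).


XOR: 10000000010
Count of 1s: 2

2


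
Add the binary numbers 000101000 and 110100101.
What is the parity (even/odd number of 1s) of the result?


000101000 = 40
110100101 = 421
Sum = 461 = 111001101
1s count = 6

even parity (6 ones in 111001101)


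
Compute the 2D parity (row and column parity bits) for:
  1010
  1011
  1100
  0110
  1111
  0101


Row parities: 010000
Column parities: 0001

Row P: 010000, Col P: 0001, Corner: 1


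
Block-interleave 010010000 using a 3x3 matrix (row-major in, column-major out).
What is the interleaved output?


Matrix:
  010
  010
  000
Read columns: 000110000

000110000


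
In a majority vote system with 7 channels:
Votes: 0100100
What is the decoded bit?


Ones: 2 out of 7
Threshold: 4

0 (2/7 voted 1)


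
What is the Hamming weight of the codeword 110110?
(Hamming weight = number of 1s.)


Counting 1s in 110110

4


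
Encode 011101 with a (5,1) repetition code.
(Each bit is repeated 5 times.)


Each bit -> 5 copies

000001111111111111110000011111


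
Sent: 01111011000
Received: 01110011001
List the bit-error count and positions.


XOR: 00001000001

2 error(s) at position(s): 4, 10


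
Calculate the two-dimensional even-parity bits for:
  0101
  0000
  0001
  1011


Row parities: 0011
Column parities: 1111

Row P: 0011, Col P: 1111, Corner: 0


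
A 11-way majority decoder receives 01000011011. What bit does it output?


Ones: 5 out of 11
Threshold: 6

0 (5/11 voted 1)


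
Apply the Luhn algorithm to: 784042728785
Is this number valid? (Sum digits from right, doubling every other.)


Luhn sum = 64
64 mod 10 = 4

Invalid (Luhn sum mod 10 = 4)


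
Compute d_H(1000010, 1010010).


XOR: 0010000
Count of 1s: 1

1


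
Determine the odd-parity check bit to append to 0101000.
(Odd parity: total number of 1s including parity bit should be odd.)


Number of 1s in data: 2
Parity bit: 1

1


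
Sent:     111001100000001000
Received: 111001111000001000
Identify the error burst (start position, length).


XOR: 000000011000000000

Burst at position 7, length 2


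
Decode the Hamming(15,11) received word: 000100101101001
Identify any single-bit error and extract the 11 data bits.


Syndrome = 3: error at position 3

Data: 10011101001 (corrected bit 3)


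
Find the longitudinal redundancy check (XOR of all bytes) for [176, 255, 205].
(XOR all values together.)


XOR chain: 176 ^ 255 ^ 205 = 130

130


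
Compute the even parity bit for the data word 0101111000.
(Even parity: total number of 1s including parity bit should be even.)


Number of 1s in data: 5
Parity bit: 1

1


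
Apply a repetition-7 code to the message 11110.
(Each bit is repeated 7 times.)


Each bit -> 7 copies

11111111111111111111111111110000000


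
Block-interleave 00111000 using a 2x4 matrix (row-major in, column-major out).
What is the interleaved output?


Matrix:
  0011
  1000
Read columns: 01001010

01001010


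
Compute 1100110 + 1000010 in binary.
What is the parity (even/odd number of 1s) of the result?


1100110 = 102
1000010 = 66
Sum = 168 = 10101000
1s count = 3

odd parity (3 ones in 10101000)


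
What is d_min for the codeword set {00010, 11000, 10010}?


Comparing all pairs, minimum distance: 1
Can detect 0 errors, correct 0 errors

1


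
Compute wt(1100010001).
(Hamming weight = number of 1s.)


Counting 1s in 1100010001

4


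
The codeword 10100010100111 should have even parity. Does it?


Number of 1s: 7

No, parity error (7 ones)


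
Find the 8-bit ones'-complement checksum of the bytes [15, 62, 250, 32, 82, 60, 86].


Sum = 587 mod 256 = 75
Complement = 180

180


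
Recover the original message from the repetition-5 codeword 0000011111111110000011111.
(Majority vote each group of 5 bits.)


Groups: 00000, 11111, 11111, 00000, 11111
Majority votes: 01101

01101


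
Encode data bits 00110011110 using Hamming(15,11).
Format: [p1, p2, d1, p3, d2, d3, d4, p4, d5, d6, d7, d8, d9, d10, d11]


Parity bits: p1=1, p2=0, p3=1, p4=0

100101100011110


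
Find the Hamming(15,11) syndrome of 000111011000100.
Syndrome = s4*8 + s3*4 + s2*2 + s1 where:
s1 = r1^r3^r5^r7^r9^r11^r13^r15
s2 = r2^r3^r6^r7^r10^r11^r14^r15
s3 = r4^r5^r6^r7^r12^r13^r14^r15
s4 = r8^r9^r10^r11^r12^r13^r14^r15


s1=1, s2=1, s3=0, s4=1

Syndrome = 11 (error at position 11)


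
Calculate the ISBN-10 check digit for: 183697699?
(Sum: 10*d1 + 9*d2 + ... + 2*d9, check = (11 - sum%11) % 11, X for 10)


Weighted sum: 306
306 mod 11 = 9

Check digit: 2


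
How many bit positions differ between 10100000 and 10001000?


XOR: 00101000
Count of 1s: 2

2


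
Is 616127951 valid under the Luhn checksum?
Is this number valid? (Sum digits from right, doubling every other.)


Luhn sum = 34
34 mod 10 = 4

Invalid (Luhn sum mod 10 = 4)


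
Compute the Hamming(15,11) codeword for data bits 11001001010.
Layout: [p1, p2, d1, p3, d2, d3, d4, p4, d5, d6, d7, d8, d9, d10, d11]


Parity bits: p1=1, p2=0, p3=1, p4=1

101110011001010


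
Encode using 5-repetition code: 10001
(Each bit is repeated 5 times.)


Each bit -> 5 copies

1111100000000000000011111


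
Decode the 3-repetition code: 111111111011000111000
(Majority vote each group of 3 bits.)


Groups: 111, 111, 111, 011, 000, 111, 000
Majority votes: 1111010

1111010


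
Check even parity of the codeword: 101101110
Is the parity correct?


Number of 1s: 6

Yes, parity is correct (6 ones)


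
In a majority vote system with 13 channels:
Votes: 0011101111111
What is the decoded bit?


Ones: 10 out of 13
Threshold: 7

1 (10/13 voted 1)


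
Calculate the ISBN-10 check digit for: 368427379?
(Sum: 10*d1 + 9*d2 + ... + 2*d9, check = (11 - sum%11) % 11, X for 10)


Weighted sum: 274
274 mod 11 = 10

Check digit: 1


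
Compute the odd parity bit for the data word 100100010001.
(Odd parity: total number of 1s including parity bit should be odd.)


Number of 1s in data: 4
Parity bit: 1

1


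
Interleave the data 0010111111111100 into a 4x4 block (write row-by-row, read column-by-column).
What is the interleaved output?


Matrix:
  0010
  1111
  1111
  1100
Read columns: 0111011111100110

0111011111100110


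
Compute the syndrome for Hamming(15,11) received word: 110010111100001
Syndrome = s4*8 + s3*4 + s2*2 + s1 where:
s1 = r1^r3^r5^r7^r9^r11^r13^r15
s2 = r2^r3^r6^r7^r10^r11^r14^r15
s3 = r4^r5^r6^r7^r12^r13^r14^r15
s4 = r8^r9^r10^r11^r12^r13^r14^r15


s1=1, s2=0, s3=1, s4=0

Syndrome = 5 (error at position 5)


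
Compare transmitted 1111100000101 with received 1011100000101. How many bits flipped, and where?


XOR: 0100000000000

1 error(s) at position(s): 1


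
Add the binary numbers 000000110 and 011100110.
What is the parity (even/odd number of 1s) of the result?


000000110 = 6
011100110 = 230
Sum = 236 = 11101100
1s count = 5

odd parity (5 ones in 11101100)


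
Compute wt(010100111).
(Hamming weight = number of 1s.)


Counting 1s in 010100111

5


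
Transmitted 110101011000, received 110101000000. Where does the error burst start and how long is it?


XOR: 000000011000

Burst at position 7, length 2


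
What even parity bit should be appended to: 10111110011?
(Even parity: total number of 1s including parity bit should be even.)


Number of 1s in data: 8
Parity bit: 0

0


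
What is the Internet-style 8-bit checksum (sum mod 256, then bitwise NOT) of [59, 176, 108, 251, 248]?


Sum = 842 mod 256 = 74
Complement = 181

181


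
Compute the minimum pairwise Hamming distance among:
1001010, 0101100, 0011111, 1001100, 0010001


Comparing all pairs, minimum distance: 2
Can detect 1 errors, correct 0 errors

2


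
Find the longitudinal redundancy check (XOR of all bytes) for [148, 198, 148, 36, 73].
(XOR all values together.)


XOR chain: 148 ^ 198 ^ 148 ^ 36 ^ 73 = 171

171


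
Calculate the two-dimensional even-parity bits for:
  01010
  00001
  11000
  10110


Row parities: 0101
Column parities: 00101

Row P: 0101, Col P: 00101, Corner: 0


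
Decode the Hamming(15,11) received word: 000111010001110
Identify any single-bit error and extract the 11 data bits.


Syndrome = 0: no error detected

Data: 01100001110 (no errors)


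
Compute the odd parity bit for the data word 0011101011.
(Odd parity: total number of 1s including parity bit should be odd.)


Number of 1s in data: 6
Parity bit: 1

1


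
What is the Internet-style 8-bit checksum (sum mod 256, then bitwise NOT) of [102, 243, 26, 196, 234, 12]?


Sum = 813 mod 256 = 45
Complement = 210

210


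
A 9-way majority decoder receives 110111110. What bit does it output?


Ones: 7 out of 9
Threshold: 5

1 (7/9 voted 1)


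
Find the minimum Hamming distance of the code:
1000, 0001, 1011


Comparing all pairs, minimum distance: 2
Can detect 1 errors, correct 0 errors

2
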